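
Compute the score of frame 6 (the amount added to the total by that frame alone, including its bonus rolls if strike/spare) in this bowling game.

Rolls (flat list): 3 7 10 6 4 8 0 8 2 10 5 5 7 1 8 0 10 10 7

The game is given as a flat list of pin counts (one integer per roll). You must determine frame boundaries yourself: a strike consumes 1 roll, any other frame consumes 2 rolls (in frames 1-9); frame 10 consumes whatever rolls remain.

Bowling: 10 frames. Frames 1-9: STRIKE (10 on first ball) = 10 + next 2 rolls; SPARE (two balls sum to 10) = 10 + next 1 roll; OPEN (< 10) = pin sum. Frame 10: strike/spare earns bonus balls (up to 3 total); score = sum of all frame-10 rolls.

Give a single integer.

Frame 1: SPARE (3+7=10). 10 + next roll (10) = 20. Cumulative: 20
Frame 2: STRIKE. 10 + next two rolls (6+4) = 20. Cumulative: 40
Frame 3: SPARE (6+4=10). 10 + next roll (8) = 18. Cumulative: 58
Frame 4: OPEN (8+0=8). Cumulative: 66
Frame 5: SPARE (8+2=10). 10 + next roll (10) = 20. Cumulative: 86
Frame 6: STRIKE. 10 + next two rolls (5+5) = 20. Cumulative: 106
Frame 7: SPARE (5+5=10). 10 + next roll (7) = 17. Cumulative: 123
Frame 8: OPEN (7+1=8). Cumulative: 131

Answer: 20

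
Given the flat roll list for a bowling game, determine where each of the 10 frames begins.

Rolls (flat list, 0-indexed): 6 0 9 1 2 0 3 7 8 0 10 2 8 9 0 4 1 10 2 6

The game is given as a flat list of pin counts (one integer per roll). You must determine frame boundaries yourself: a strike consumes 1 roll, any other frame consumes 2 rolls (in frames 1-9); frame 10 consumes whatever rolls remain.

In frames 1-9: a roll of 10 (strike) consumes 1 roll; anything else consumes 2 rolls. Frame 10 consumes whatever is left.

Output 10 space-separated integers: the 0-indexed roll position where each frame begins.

Frame 1 starts at roll index 0: rolls=6,0 (sum=6), consumes 2 rolls
Frame 2 starts at roll index 2: rolls=9,1 (sum=10), consumes 2 rolls
Frame 3 starts at roll index 4: rolls=2,0 (sum=2), consumes 2 rolls
Frame 4 starts at roll index 6: rolls=3,7 (sum=10), consumes 2 rolls
Frame 5 starts at roll index 8: rolls=8,0 (sum=8), consumes 2 rolls
Frame 6 starts at roll index 10: roll=10 (strike), consumes 1 roll
Frame 7 starts at roll index 11: rolls=2,8 (sum=10), consumes 2 rolls
Frame 8 starts at roll index 13: rolls=9,0 (sum=9), consumes 2 rolls
Frame 9 starts at roll index 15: rolls=4,1 (sum=5), consumes 2 rolls
Frame 10 starts at roll index 17: 3 remaining rolls

Answer: 0 2 4 6 8 10 11 13 15 17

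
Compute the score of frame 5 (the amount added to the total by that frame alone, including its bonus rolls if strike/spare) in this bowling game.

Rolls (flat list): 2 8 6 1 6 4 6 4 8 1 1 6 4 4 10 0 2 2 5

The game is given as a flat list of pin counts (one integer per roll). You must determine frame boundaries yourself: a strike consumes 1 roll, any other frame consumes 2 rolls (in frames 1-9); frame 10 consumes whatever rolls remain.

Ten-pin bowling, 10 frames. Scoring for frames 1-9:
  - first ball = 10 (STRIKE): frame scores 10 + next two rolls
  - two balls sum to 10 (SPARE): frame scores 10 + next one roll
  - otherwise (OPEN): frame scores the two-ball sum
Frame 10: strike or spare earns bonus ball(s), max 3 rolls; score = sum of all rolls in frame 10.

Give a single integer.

Answer: 9

Derivation:
Frame 1: SPARE (2+8=10). 10 + next roll (6) = 16. Cumulative: 16
Frame 2: OPEN (6+1=7). Cumulative: 23
Frame 3: SPARE (6+4=10). 10 + next roll (6) = 16. Cumulative: 39
Frame 4: SPARE (6+4=10). 10 + next roll (8) = 18. Cumulative: 57
Frame 5: OPEN (8+1=9). Cumulative: 66
Frame 6: OPEN (1+6=7). Cumulative: 73
Frame 7: OPEN (4+4=8). Cumulative: 81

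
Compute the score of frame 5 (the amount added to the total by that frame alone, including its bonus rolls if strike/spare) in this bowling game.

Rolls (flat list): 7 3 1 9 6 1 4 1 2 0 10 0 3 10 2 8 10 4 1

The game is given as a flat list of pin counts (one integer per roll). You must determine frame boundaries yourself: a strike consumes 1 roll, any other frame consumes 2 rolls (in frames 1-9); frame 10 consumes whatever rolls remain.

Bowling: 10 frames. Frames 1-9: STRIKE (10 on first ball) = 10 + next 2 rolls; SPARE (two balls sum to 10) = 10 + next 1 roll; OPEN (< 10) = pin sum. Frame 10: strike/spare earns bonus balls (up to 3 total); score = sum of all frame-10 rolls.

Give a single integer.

Frame 1: SPARE (7+3=10). 10 + next roll (1) = 11. Cumulative: 11
Frame 2: SPARE (1+9=10). 10 + next roll (6) = 16. Cumulative: 27
Frame 3: OPEN (6+1=7). Cumulative: 34
Frame 4: OPEN (4+1=5). Cumulative: 39
Frame 5: OPEN (2+0=2). Cumulative: 41
Frame 6: STRIKE. 10 + next two rolls (0+3) = 13. Cumulative: 54
Frame 7: OPEN (0+3=3). Cumulative: 57

Answer: 2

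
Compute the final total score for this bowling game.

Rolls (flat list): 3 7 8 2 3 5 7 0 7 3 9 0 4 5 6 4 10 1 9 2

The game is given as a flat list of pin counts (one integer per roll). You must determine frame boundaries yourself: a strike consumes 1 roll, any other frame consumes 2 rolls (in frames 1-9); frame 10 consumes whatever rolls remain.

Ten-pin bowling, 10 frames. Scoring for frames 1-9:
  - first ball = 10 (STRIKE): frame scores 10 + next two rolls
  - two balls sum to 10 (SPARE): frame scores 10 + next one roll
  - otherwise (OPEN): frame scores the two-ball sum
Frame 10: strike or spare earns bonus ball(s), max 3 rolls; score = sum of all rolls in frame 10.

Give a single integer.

Frame 1: SPARE (3+7=10). 10 + next roll (8) = 18. Cumulative: 18
Frame 2: SPARE (8+2=10). 10 + next roll (3) = 13. Cumulative: 31
Frame 3: OPEN (3+5=8). Cumulative: 39
Frame 4: OPEN (7+0=7). Cumulative: 46
Frame 5: SPARE (7+3=10). 10 + next roll (9) = 19. Cumulative: 65
Frame 6: OPEN (9+0=9). Cumulative: 74
Frame 7: OPEN (4+5=9). Cumulative: 83
Frame 8: SPARE (6+4=10). 10 + next roll (10) = 20. Cumulative: 103
Frame 9: STRIKE. 10 + next two rolls (1+9) = 20. Cumulative: 123
Frame 10: SPARE. Sum of all frame-10 rolls (1+9+2) = 12. Cumulative: 135

Answer: 135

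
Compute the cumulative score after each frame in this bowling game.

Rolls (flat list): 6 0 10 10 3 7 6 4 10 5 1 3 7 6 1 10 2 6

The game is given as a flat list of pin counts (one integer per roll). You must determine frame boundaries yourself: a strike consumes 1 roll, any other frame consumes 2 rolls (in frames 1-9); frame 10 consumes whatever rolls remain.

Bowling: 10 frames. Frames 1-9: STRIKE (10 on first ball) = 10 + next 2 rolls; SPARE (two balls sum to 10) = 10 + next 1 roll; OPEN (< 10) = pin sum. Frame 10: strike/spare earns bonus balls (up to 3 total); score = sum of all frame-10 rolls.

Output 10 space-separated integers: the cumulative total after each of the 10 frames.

Answer: 6 29 49 65 85 101 107 123 130 148

Derivation:
Frame 1: OPEN (6+0=6). Cumulative: 6
Frame 2: STRIKE. 10 + next two rolls (10+3) = 23. Cumulative: 29
Frame 3: STRIKE. 10 + next two rolls (3+7) = 20. Cumulative: 49
Frame 4: SPARE (3+7=10). 10 + next roll (6) = 16. Cumulative: 65
Frame 5: SPARE (6+4=10). 10 + next roll (10) = 20. Cumulative: 85
Frame 6: STRIKE. 10 + next two rolls (5+1) = 16. Cumulative: 101
Frame 7: OPEN (5+1=6). Cumulative: 107
Frame 8: SPARE (3+7=10). 10 + next roll (6) = 16. Cumulative: 123
Frame 9: OPEN (6+1=7). Cumulative: 130
Frame 10: STRIKE. Sum of all frame-10 rolls (10+2+6) = 18. Cumulative: 148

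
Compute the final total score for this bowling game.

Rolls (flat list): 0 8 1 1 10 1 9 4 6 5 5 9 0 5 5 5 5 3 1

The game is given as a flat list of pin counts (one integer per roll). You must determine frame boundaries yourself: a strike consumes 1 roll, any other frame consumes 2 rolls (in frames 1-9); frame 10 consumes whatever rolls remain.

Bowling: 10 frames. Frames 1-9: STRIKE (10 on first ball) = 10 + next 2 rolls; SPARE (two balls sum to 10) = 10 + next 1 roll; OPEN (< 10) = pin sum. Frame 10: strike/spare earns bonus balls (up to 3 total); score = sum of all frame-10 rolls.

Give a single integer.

Frame 1: OPEN (0+8=8). Cumulative: 8
Frame 2: OPEN (1+1=2). Cumulative: 10
Frame 3: STRIKE. 10 + next two rolls (1+9) = 20. Cumulative: 30
Frame 4: SPARE (1+9=10). 10 + next roll (4) = 14. Cumulative: 44
Frame 5: SPARE (4+6=10). 10 + next roll (5) = 15. Cumulative: 59
Frame 6: SPARE (5+5=10). 10 + next roll (9) = 19. Cumulative: 78
Frame 7: OPEN (9+0=9). Cumulative: 87
Frame 8: SPARE (5+5=10). 10 + next roll (5) = 15. Cumulative: 102
Frame 9: SPARE (5+5=10). 10 + next roll (3) = 13. Cumulative: 115
Frame 10: OPEN. Sum of all frame-10 rolls (3+1) = 4. Cumulative: 119

Answer: 119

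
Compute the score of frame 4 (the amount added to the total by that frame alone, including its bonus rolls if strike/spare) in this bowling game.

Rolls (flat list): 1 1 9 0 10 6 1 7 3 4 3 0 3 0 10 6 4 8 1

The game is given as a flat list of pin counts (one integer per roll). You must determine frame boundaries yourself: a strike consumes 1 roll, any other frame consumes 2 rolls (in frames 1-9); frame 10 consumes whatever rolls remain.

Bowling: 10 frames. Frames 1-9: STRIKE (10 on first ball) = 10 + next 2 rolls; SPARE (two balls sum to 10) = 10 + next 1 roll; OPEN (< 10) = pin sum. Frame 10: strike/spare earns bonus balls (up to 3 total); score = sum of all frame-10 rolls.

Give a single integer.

Answer: 7

Derivation:
Frame 1: OPEN (1+1=2). Cumulative: 2
Frame 2: OPEN (9+0=9). Cumulative: 11
Frame 3: STRIKE. 10 + next two rolls (6+1) = 17. Cumulative: 28
Frame 4: OPEN (6+1=7). Cumulative: 35
Frame 5: SPARE (7+3=10). 10 + next roll (4) = 14. Cumulative: 49
Frame 6: OPEN (4+3=7). Cumulative: 56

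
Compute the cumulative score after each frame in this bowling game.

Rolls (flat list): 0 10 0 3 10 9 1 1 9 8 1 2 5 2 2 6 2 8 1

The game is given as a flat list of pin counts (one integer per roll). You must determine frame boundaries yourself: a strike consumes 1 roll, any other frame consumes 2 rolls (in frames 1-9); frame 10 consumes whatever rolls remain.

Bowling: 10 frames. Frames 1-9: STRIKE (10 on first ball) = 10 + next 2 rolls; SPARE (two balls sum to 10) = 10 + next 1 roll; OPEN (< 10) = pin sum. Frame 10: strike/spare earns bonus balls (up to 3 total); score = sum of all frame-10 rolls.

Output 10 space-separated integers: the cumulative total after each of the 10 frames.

Answer: 10 13 33 44 62 71 78 82 90 99

Derivation:
Frame 1: SPARE (0+10=10). 10 + next roll (0) = 10. Cumulative: 10
Frame 2: OPEN (0+3=3). Cumulative: 13
Frame 3: STRIKE. 10 + next two rolls (9+1) = 20. Cumulative: 33
Frame 4: SPARE (9+1=10). 10 + next roll (1) = 11. Cumulative: 44
Frame 5: SPARE (1+9=10). 10 + next roll (8) = 18. Cumulative: 62
Frame 6: OPEN (8+1=9). Cumulative: 71
Frame 7: OPEN (2+5=7). Cumulative: 78
Frame 8: OPEN (2+2=4). Cumulative: 82
Frame 9: OPEN (6+2=8). Cumulative: 90
Frame 10: OPEN. Sum of all frame-10 rolls (8+1) = 9. Cumulative: 99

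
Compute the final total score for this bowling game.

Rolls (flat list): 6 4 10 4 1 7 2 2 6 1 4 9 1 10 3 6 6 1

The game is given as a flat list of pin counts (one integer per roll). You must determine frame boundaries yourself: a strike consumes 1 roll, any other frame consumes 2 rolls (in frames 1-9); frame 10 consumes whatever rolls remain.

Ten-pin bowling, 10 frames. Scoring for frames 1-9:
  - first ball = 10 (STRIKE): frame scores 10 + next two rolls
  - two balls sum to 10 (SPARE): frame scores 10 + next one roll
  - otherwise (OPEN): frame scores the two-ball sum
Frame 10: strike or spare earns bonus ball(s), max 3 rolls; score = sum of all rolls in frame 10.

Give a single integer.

Frame 1: SPARE (6+4=10). 10 + next roll (10) = 20. Cumulative: 20
Frame 2: STRIKE. 10 + next two rolls (4+1) = 15. Cumulative: 35
Frame 3: OPEN (4+1=5). Cumulative: 40
Frame 4: OPEN (7+2=9). Cumulative: 49
Frame 5: OPEN (2+6=8). Cumulative: 57
Frame 6: OPEN (1+4=5). Cumulative: 62
Frame 7: SPARE (9+1=10). 10 + next roll (10) = 20. Cumulative: 82
Frame 8: STRIKE. 10 + next two rolls (3+6) = 19. Cumulative: 101
Frame 9: OPEN (3+6=9). Cumulative: 110
Frame 10: OPEN. Sum of all frame-10 rolls (6+1) = 7. Cumulative: 117

Answer: 117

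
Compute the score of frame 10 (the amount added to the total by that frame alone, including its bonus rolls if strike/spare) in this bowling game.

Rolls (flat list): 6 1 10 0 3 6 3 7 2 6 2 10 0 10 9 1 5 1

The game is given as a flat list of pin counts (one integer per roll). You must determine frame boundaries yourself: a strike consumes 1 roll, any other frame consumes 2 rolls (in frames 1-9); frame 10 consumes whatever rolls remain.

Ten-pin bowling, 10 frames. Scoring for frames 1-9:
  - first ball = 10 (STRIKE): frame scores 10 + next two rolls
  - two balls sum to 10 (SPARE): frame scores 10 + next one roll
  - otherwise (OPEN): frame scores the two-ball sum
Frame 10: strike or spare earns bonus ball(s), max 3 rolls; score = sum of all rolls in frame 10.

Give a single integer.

Frame 1: OPEN (6+1=7). Cumulative: 7
Frame 2: STRIKE. 10 + next two rolls (0+3) = 13. Cumulative: 20
Frame 3: OPEN (0+3=3). Cumulative: 23
Frame 4: OPEN (6+3=9). Cumulative: 32
Frame 5: OPEN (7+2=9). Cumulative: 41
Frame 6: OPEN (6+2=8). Cumulative: 49
Frame 7: STRIKE. 10 + next two rolls (0+10) = 20. Cumulative: 69
Frame 8: SPARE (0+10=10). 10 + next roll (9) = 19. Cumulative: 88
Frame 9: SPARE (9+1=10). 10 + next roll (5) = 15. Cumulative: 103
Frame 10: OPEN. Sum of all frame-10 rolls (5+1) = 6. Cumulative: 109

Answer: 6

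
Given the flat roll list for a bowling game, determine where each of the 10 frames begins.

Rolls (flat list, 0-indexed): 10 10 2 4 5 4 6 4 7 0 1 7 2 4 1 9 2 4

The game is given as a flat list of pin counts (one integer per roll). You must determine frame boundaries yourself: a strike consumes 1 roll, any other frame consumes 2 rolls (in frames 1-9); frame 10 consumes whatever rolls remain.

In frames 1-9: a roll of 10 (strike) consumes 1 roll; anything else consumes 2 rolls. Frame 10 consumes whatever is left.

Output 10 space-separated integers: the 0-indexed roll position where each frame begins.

Answer: 0 1 2 4 6 8 10 12 14 16

Derivation:
Frame 1 starts at roll index 0: roll=10 (strike), consumes 1 roll
Frame 2 starts at roll index 1: roll=10 (strike), consumes 1 roll
Frame 3 starts at roll index 2: rolls=2,4 (sum=6), consumes 2 rolls
Frame 4 starts at roll index 4: rolls=5,4 (sum=9), consumes 2 rolls
Frame 5 starts at roll index 6: rolls=6,4 (sum=10), consumes 2 rolls
Frame 6 starts at roll index 8: rolls=7,0 (sum=7), consumes 2 rolls
Frame 7 starts at roll index 10: rolls=1,7 (sum=8), consumes 2 rolls
Frame 8 starts at roll index 12: rolls=2,4 (sum=6), consumes 2 rolls
Frame 9 starts at roll index 14: rolls=1,9 (sum=10), consumes 2 rolls
Frame 10 starts at roll index 16: 2 remaining rolls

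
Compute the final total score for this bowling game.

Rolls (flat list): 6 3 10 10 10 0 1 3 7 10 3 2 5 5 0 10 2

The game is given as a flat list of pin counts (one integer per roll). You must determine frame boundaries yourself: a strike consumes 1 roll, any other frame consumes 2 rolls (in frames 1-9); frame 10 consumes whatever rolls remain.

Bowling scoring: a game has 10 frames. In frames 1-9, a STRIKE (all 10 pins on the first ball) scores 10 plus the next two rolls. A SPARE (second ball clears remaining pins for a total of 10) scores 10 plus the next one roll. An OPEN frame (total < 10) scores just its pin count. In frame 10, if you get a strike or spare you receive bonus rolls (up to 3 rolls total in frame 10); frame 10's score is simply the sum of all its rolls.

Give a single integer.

Frame 1: OPEN (6+3=9). Cumulative: 9
Frame 2: STRIKE. 10 + next two rolls (10+10) = 30. Cumulative: 39
Frame 3: STRIKE. 10 + next two rolls (10+0) = 20. Cumulative: 59
Frame 4: STRIKE. 10 + next two rolls (0+1) = 11. Cumulative: 70
Frame 5: OPEN (0+1=1). Cumulative: 71
Frame 6: SPARE (3+7=10). 10 + next roll (10) = 20. Cumulative: 91
Frame 7: STRIKE. 10 + next two rolls (3+2) = 15. Cumulative: 106
Frame 8: OPEN (3+2=5). Cumulative: 111
Frame 9: SPARE (5+5=10). 10 + next roll (0) = 10. Cumulative: 121
Frame 10: SPARE. Sum of all frame-10 rolls (0+10+2) = 12. Cumulative: 133

Answer: 133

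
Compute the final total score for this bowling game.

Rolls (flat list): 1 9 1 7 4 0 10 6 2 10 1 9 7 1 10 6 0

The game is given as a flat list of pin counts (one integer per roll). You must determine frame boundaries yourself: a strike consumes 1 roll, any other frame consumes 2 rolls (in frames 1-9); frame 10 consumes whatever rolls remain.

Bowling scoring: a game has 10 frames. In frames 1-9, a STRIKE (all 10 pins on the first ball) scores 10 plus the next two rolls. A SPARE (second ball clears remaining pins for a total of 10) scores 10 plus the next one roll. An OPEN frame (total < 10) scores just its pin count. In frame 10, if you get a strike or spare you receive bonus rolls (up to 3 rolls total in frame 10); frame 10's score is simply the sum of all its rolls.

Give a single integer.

Frame 1: SPARE (1+9=10). 10 + next roll (1) = 11. Cumulative: 11
Frame 2: OPEN (1+7=8). Cumulative: 19
Frame 3: OPEN (4+0=4). Cumulative: 23
Frame 4: STRIKE. 10 + next two rolls (6+2) = 18. Cumulative: 41
Frame 5: OPEN (6+2=8). Cumulative: 49
Frame 6: STRIKE. 10 + next two rolls (1+9) = 20. Cumulative: 69
Frame 7: SPARE (1+9=10). 10 + next roll (7) = 17. Cumulative: 86
Frame 8: OPEN (7+1=8). Cumulative: 94
Frame 9: STRIKE. 10 + next two rolls (6+0) = 16. Cumulative: 110
Frame 10: OPEN. Sum of all frame-10 rolls (6+0) = 6. Cumulative: 116

Answer: 116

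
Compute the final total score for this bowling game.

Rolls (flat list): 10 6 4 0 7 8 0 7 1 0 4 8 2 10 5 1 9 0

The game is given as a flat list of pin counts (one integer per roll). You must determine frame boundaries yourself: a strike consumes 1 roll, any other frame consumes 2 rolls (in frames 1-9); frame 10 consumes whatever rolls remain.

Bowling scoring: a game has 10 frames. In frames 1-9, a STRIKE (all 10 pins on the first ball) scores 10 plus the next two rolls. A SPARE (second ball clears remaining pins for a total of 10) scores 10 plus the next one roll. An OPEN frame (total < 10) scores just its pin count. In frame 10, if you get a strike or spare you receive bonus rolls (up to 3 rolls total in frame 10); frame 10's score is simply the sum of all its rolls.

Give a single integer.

Answer: 108

Derivation:
Frame 1: STRIKE. 10 + next two rolls (6+4) = 20. Cumulative: 20
Frame 2: SPARE (6+4=10). 10 + next roll (0) = 10. Cumulative: 30
Frame 3: OPEN (0+7=7). Cumulative: 37
Frame 4: OPEN (8+0=8). Cumulative: 45
Frame 5: OPEN (7+1=8). Cumulative: 53
Frame 6: OPEN (0+4=4). Cumulative: 57
Frame 7: SPARE (8+2=10). 10 + next roll (10) = 20. Cumulative: 77
Frame 8: STRIKE. 10 + next two rolls (5+1) = 16. Cumulative: 93
Frame 9: OPEN (5+1=6). Cumulative: 99
Frame 10: OPEN. Sum of all frame-10 rolls (9+0) = 9. Cumulative: 108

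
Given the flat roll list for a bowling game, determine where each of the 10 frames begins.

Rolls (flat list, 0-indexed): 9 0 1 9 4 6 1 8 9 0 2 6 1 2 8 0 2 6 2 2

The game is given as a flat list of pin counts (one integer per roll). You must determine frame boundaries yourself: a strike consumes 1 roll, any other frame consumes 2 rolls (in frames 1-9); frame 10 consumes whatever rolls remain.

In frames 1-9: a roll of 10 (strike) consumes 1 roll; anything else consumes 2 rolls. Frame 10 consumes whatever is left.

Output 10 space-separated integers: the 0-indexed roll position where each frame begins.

Frame 1 starts at roll index 0: rolls=9,0 (sum=9), consumes 2 rolls
Frame 2 starts at roll index 2: rolls=1,9 (sum=10), consumes 2 rolls
Frame 3 starts at roll index 4: rolls=4,6 (sum=10), consumes 2 rolls
Frame 4 starts at roll index 6: rolls=1,8 (sum=9), consumes 2 rolls
Frame 5 starts at roll index 8: rolls=9,0 (sum=9), consumes 2 rolls
Frame 6 starts at roll index 10: rolls=2,6 (sum=8), consumes 2 rolls
Frame 7 starts at roll index 12: rolls=1,2 (sum=3), consumes 2 rolls
Frame 8 starts at roll index 14: rolls=8,0 (sum=8), consumes 2 rolls
Frame 9 starts at roll index 16: rolls=2,6 (sum=8), consumes 2 rolls
Frame 10 starts at roll index 18: 2 remaining rolls

Answer: 0 2 4 6 8 10 12 14 16 18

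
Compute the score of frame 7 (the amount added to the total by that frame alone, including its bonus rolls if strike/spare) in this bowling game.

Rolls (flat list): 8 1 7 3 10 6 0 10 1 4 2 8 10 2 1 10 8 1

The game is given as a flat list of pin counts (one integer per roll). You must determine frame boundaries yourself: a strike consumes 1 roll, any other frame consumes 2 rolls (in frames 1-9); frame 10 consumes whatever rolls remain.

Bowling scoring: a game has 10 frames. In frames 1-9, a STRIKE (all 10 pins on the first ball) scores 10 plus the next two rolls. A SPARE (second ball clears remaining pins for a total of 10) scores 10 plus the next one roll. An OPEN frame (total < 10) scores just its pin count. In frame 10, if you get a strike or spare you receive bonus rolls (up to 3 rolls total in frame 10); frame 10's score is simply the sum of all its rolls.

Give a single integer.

Frame 1: OPEN (8+1=9). Cumulative: 9
Frame 2: SPARE (7+3=10). 10 + next roll (10) = 20. Cumulative: 29
Frame 3: STRIKE. 10 + next two rolls (6+0) = 16. Cumulative: 45
Frame 4: OPEN (6+0=6). Cumulative: 51
Frame 5: STRIKE. 10 + next two rolls (1+4) = 15. Cumulative: 66
Frame 6: OPEN (1+4=5). Cumulative: 71
Frame 7: SPARE (2+8=10). 10 + next roll (10) = 20. Cumulative: 91
Frame 8: STRIKE. 10 + next two rolls (2+1) = 13. Cumulative: 104
Frame 9: OPEN (2+1=3). Cumulative: 107

Answer: 20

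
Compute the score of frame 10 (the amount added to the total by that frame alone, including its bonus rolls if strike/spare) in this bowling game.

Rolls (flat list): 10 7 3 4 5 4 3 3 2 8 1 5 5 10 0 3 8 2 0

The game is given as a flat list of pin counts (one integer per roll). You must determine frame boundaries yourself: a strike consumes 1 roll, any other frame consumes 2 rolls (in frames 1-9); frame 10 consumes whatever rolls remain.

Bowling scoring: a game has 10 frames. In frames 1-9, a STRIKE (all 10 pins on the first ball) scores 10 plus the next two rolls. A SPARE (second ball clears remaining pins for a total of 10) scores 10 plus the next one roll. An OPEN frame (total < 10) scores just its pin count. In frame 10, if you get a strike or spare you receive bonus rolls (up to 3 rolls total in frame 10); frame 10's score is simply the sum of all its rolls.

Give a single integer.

Answer: 10

Derivation:
Frame 1: STRIKE. 10 + next two rolls (7+3) = 20. Cumulative: 20
Frame 2: SPARE (7+3=10). 10 + next roll (4) = 14. Cumulative: 34
Frame 3: OPEN (4+5=9). Cumulative: 43
Frame 4: OPEN (4+3=7). Cumulative: 50
Frame 5: OPEN (3+2=5). Cumulative: 55
Frame 6: OPEN (8+1=9). Cumulative: 64
Frame 7: SPARE (5+5=10). 10 + next roll (10) = 20. Cumulative: 84
Frame 8: STRIKE. 10 + next two rolls (0+3) = 13. Cumulative: 97
Frame 9: OPEN (0+3=3). Cumulative: 100
Frame 10: SPARE. Sum of all frame-10 rolls (8+2+0) = 10. Cumulative: 110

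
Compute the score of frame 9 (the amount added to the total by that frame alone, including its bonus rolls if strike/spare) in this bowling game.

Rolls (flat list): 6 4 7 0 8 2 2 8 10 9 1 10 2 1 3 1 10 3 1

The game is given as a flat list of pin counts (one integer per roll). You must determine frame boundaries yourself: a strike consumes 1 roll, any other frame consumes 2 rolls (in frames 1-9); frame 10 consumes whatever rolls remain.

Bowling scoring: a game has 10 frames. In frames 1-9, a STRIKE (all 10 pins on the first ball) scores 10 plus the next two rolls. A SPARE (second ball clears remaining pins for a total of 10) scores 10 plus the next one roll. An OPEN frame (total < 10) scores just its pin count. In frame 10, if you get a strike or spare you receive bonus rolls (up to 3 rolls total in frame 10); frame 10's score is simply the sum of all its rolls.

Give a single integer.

Answer: 4

Derivation:
Frame 1: SPARE (6+4=10). 10 + next roll (7) = 17. Cumulative: 17
Frame 2: OPEN (7+0=7). Cumulative: 24
Frame 3: SPARE (8+2=10). 10 + next roll (2) = 12. Cumulative: 36
Frame 4: SPARE (2+8=10). 10 + next roll (10) = 20. Cumulative: 56
Frame 5: STRIKE. 10 + next two rolls (9+1) = 20. Cumulative: 76
Frame 6: SPARE (9+1=10). 10 + next roll (10) = 20. Cumulative: 96
Frame 7: STRIKE. 10 + next two rolls (2+1) = 13. Cumulative: 109
Frame 8: OPEN (2+1=3). Cumulative: 112
Frame 9: OPEN (3+1=4). Cumulative: 116
Frame 10: STRIKE. Sum of all frame-10 rolls (10+3+1) = 14. Cumulative: 130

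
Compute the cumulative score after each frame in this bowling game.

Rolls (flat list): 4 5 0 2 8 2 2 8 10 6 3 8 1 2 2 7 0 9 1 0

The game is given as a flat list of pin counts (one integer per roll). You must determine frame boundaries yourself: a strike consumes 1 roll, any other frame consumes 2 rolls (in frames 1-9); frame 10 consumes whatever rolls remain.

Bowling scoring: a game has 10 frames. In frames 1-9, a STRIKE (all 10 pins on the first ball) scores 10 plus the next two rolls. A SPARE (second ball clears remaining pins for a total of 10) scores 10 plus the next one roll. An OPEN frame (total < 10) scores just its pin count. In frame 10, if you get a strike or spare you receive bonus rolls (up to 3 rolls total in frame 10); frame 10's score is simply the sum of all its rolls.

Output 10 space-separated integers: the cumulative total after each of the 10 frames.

Frame 1: OPEN (4+5=9). Cumulative: 9
Frame 2: OPEN (0+2=2). Cumulative: 11
Frame 3: SPARE (8+2=10). 10 + next roll (2) = 12. Cumulative: 23
Frame 4: SPARE (2+8=10). 10 + next roll (10) = 20. Cumulative: 43
Frame 5: STRIKE. 10 + next two rolls (6+3) = 19. Cumulative: 62
Frame 6: OPEN (6+3=9). Cumulative: 71
Frame 7: OPEN (8+1=9). Cumulative: 80
Frame 8: OPEN (2+2=4). Cumulative: 84
Frame 9: OPEN (7+0=7). Cumulative: 91
Frame 10: SPARE. Sum of all frame-10 rolls (9+1+0) = 10. Cumulative: 101

Answer: 9 11 23 43 62 71 80 84 91 101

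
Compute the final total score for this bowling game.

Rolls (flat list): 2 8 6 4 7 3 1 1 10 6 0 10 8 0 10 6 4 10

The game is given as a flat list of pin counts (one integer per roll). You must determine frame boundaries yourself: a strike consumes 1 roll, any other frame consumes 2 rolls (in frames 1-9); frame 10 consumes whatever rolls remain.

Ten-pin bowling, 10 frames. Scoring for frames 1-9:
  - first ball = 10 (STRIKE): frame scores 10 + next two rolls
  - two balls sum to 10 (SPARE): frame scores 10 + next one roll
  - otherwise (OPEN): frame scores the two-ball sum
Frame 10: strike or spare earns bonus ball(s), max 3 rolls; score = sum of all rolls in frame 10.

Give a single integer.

Frame 1: SPARE (2+8=10). 10 + next roll (6) = 16. Cumulative: 16
Frame 2: SPARE (6+4=10). 10 + next roll (7) = 17. Cumulative: 33
Frame 3: SPARE (7+3=10). 10 + next roll (1) = 11. Cumulative: 44
Frame 4: OPEN (1+1=2). Cumulative: 46
Frame 5: STRIKE. 10 + next two rolls (6+0) = 16. Cumulative: 62
Frame 6: OPEN (6+0=6). Cumulative: 68
Frame 7: STRIKE. 10 + next two rolls (8+0) = 18. Cumulative: 86
Frame 8: OPEN (8+0=8). Cumulative: 94
Frame 9: STRIKE. 10 + next two rolls (6+4) = 20. Cumulative: 114
Frame 10: SPARE. Sum of all frame-10 rolls (6+4+10) = 20. Cumulative: 134

Answer: 134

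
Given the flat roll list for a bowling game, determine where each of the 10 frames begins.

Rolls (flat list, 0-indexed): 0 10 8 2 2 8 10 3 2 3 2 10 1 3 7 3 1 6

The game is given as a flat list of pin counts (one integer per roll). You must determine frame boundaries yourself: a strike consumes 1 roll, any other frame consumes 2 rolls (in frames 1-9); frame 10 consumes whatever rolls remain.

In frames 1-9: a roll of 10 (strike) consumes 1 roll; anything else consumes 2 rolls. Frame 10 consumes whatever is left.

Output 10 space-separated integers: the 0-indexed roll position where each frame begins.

Frame 1 starts at roll index 0: rolls=0,10 (sum=10), consumes 2 rolls
Frame 2 starts at roll index 2: rolls=8,2 (sum=10), consumes 2 rolls
Frame 3 starts at roll index 4: rolls=2,8 (sum=10), consumes 2 rolls
Frame 4 starts at roll index 6: roll=10 (strike), consumes 1 roll
Frame 5 starts at roll index 7: rolls=3,2 (sum=5), consumes 2 rolls
Frame 6 starts at roll index 9: rolls=3,2 (sum=5), consumes 2 rolls
Frame 7 starts at roll index 11: roll=10 (strike), consumes 1 roll
Frame 8 starts at roll index 12: rolls=1,3 (sum=4), consumes 2 rolls
Frame 9 starts at roll index 14: rolls=7,3 (sum=10), consumes 2 rolls
Frame 10 starts at roll index 16: 2 remaining rolls

Answer: 0 2 4 6 7 9 11 12 14 16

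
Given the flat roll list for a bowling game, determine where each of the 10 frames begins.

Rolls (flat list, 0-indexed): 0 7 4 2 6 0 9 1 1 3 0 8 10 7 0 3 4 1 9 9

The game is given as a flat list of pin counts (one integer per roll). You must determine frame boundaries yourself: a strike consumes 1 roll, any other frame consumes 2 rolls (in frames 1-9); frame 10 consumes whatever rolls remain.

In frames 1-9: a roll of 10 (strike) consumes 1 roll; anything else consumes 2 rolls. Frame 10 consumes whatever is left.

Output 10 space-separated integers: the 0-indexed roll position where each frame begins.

Frame 1 starts at roll index 0: rolls=0,7 (sum=7), consumes 2 rolls
Frame 2 starts at roll index 2: rolls=4,2 (sum=6), consumes 2 rolls
Frame 3 starts at roll index 4: rolls=6,0 (sum=6), consumes 2 rolls
Frame 4 starts at roll index 6: rolls=9,1 (sum=10), consumes 2 rolls
Frame 5 starts at roll index 8: rolls=1,3 (sum=4), consumes 2 rolls
Frame 6 starts at roll index 10: rolls=0,8 (sum=8), consumes 2 rolls
Frame 7 starts at roll index 12: roll=10 (strike), consumes 1 roll
Frame 8 starts at roll index 13: rolls=7,0 (sum=7), consumes 2 rolls
Frame 9 starts at roll index 15: rolls=3,4 (sum=7), consumes 2 rolls
Frame 10 starts at roll index 17: 3 remaining rolls

Answer: 0 2 4 6 8 10 12 13 15 17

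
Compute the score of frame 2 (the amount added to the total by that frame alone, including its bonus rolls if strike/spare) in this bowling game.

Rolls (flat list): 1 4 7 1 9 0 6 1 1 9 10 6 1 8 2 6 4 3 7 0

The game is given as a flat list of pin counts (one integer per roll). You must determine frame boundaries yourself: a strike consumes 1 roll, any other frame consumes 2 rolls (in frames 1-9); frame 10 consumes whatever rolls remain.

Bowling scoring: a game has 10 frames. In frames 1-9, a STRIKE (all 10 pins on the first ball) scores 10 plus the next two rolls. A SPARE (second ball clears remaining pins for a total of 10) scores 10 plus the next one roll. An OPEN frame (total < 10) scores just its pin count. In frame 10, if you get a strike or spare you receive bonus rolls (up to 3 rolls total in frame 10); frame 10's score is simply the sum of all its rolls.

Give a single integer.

Frame 1: OPEN (1+4=5). Cumulative: 5
Frame 2: OPEN (7+1=8). Cumulative: 13
Frame 3: OPEN (9+0=9). Cumulative: 22
Frame 4: OPEN (6+1=7). Cumulative: 29

Answer: 8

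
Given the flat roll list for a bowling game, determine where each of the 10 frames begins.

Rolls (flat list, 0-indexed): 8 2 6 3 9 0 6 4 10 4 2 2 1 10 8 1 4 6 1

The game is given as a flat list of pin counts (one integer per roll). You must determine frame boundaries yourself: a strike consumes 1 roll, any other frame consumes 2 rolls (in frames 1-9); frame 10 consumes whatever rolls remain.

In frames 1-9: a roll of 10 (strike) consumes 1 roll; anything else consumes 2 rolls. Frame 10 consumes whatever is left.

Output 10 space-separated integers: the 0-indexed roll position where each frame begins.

Answer: 0 2 4 6 8 9 11 13 14 16

Derivation:
Frame 1 starts at roll index 0: rolls=8,2 (sum=10), consumes 2 rolls
Frame 2 starts at roll index 2: rolls=6,3 (sum=9), consumes 2 rolls
Frame 3 starts at roll index 4: rolls=9,0 (sum=9), consumes 2 rolls
Frame 4 starts at roll index 6: rolls=6,4 (sum=10), consumes 2 rolls
Frame 5 starts at roll index 8: roll=10 (strike), consumes 1 roll
Frame 6 starts at roll index 9: rolls=4,2 (sum=6), consumes 2 rolls
Frame 7 starts at roll index 11: rolls=2,1 (sum=3), consumes 2 rolls
Frame 8 starts at roll index 13: roll=10 (strike), consumes 1 roll
Frame 9 starts at roll index 14: rolls=8,1 (sum=9), consumes 2 rolls
Frame 10 starts at roll index 16: 3 remaining rolls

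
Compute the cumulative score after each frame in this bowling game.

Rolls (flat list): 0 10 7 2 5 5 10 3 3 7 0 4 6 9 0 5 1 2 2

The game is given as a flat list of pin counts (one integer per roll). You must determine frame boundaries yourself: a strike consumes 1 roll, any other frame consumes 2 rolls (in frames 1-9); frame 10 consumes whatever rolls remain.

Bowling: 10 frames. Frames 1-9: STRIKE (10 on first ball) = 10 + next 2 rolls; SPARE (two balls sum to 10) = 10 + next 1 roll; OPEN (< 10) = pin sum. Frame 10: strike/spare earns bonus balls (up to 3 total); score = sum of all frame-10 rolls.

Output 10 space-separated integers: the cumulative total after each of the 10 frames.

Answer: 17 26 46 62 68 75 94 103 109 113

Derivation:
Frame 1: SPARE (0+10=10). 10 + next roll (7) = 17. Cumulative: 17
Frame 2: OPEN (7+2=9). Cumulative: 26
Frame 3: SPARE (5+5=10). 10 + next roll (10) = 20. Cumulative: 46
Frame 4: STRIKE. 10 + next two rolls (3+3) = 16. Cumulative: 62
Frame 5: OPEN (3+3=6). Cumulative: 68
Frame 6: OPEN (7+0=7). Cumulative: 75
Frame 7: SPARE (4+6=10). 10 + next roll (9) = 19. Cumulative: 94
Frame 8: OPEN (9+0=9). Cumulative: 103
Frame 9: OPEN (5+1=6). Cumulative: 109
Frame 10: OPEN. Sum of all frame-10 rolls (2+2) = 4. Cumulative: 113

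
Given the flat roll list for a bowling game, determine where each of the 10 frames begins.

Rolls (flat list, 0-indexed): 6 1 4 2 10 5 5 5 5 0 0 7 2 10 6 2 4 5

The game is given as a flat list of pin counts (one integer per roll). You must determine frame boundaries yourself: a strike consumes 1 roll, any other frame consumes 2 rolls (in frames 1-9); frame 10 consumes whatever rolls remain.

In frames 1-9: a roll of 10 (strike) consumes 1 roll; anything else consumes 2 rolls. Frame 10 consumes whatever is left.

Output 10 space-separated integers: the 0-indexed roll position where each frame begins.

Frame 1 starts at roll index 0: rolls=6,1 (sum=7), consumes 2 rolls
Frame 2 starts at roll index 2: rolls=4,2 (sum=6), consumes 2 rolls
Frame 3 starts at roll index 4: roll=10 (strike), consumes 1 roll
Frame 4 starts at roll index 5: rolls=5,5 (sum=10), consumes 2 rolls
Frame 5 starts at roll index 7: rolls=5,5 (sum=10), consumes 2 rolls
Frame 6 starts at roll index 9: rolls=0,0 (sum=0), consumes 2 rolls
Frame 7 starts at roll index 11: rolls=7,2 (sum=9), consumes 2 rolls
Frame 8 starts at roll index 13: roll=10 (strike), consumes 1 roll
Frame 9 starts at roll index 14: rolls=6,2 (sum=8), consumes 2 rolls
Frame 10 starts at roll index 16: 2 remaining rolls

Answer: 0 2 4 5 7 9 11 13 14 16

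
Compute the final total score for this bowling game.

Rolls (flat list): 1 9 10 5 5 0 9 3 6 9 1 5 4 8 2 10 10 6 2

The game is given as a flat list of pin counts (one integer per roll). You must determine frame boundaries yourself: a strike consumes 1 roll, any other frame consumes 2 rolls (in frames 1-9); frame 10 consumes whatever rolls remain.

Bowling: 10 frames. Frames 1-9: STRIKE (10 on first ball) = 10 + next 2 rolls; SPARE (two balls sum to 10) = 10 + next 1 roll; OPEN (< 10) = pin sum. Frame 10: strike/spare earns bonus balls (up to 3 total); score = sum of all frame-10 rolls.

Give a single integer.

Frame 1: SPARE (1+9=10). 10 + next roll (10) = 20. Cumulative: 20
Frame 2: STRIKE. 10 + next two rolls (5+5) = 20. Cumulative: 40
Frame 3: SPARE (5+5=10). 10 + next roll (0) = 10. Cumulative: 50
Frame 4: OPEN (0+9=9). Cumulative: 59
Frame 5: OPEN (3+6=9). Cumulative: 68
Frame 6: SPARE (9+1=10). 10 + next roll (5) = 15. Cumulative: 83
Frame 7: OPEN (5+4=9). Cumulative: 92
Frame 8: SPARE (8+2=10). 10 + next roll (10) = 20. Cumulative: 112
Frame 9: STRIKE. 10 + next two rolls (10+6) = 26. Cumulative: 138
Frame 10: STRIKE. Sum of all frame-10 rolls (10+6+2) = 18. Cumulative: 156

Answer: 156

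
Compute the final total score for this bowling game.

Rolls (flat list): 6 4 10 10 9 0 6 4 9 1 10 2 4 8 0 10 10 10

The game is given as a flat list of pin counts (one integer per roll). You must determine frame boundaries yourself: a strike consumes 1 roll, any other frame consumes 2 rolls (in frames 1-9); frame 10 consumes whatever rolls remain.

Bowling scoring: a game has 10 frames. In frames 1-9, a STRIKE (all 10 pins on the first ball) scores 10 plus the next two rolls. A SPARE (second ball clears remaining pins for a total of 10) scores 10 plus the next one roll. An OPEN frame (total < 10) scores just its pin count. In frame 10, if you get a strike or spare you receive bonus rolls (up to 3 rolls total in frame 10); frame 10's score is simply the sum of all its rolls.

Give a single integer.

Answer: 176

Derivation:
Frame 1: SPARE (6+4=10). 10 + next roll (10) = 20. Cumulative: 20
Frame 2: STRIKE. 10 + next two rolls (10+9) = 29. Cumulative: 49
Frame 3: STRIKE. 10 + next two rolls (9+0) = 19. Cumulative: 68
Frame 4: OPEN (9+0=9). Cumulative: 77
Frame 5: SPARE (6+4=10). 10 + next roll (9) = 19. Cumulative: 96
Frame 6: SPARE (9+1=10). 10 + next roll (10) = 20. Cumulative: 116
Frame 7: STRIKE. 10 + next two rolls (2+4) = 16. Cumulative: 132
Frame 8: OPEN (2+4=6). Cumulative: 138
Frame 9: OPEN (8+0=8). Cumulative: 146
Frame 10: STRIKE. Sum of all frame-10 rolls (10+10+10) = 30. Cumulative: 176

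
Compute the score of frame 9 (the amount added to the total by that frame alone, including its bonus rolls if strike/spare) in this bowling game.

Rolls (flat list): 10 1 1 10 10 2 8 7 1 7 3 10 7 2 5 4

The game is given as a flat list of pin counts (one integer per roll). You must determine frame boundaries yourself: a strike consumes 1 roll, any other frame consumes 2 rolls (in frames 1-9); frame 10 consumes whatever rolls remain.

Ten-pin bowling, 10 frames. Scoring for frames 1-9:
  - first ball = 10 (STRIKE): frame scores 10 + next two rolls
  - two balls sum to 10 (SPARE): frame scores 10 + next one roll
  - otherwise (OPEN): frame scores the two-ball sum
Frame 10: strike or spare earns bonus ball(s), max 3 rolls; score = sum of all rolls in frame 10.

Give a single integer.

Answer: 9

Derivation:
Frame 1: STRIKE. 10 + next two rolls (1+1) = 12. Cumulative: 12
Frame 2: OPEN (1+1=2). Cumulative: 14
Frame 3: STRIKE. 10 + next two rolls (10+2) = 22. Cumulative: 36
Frame 4: STRIKE. 10 + next two rolls (2+8) = 20. Cumulative: 56
Frame 5: SPARE (2+8=10). 10 + next roll (7) = 17. Cumulative: 73
Frame 6: OPEN (7+1=8). Cumulative: 81
Frame 7: SPARE (7+3=10). 10 + next roll (10) = 20. Cumulative: 101
Frame 8: STRIKE. 10 + next two rolls (7+2) = 19. Cumulative: 120
Frame 9: OPEN (7+2=9). Cumulative: 129
Frame 10: OPEN. Sum of all frame-10 rolls (5+4) = 9. Cumulative: 138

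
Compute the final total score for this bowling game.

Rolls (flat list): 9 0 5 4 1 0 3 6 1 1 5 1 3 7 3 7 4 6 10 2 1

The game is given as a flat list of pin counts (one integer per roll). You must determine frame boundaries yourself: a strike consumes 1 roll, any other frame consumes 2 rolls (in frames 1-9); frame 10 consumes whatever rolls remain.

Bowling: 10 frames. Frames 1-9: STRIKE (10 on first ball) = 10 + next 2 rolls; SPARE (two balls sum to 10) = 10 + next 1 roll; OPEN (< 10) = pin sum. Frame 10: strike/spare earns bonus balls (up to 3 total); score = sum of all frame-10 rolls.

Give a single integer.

Frame 1: OPEN (9+0=9). Cumulative: 9
Frame 2: OPEN (5+4=9). Cumulative: 18
Frame 3: OPEN (1+0=1). Cumulative: 19
Frame 4: OPEN (3+6=9). Cumulative: 28
Frame 5: OPEN (1+1=2). Cumulative: 30
Frame 6: OPEN (5+1=6). Cumulative: 36
Frame 7: SPARE (3+7=10). 10 + next roll (3) = 13. Cumulative: 49
Frame 8: SPARE (3+7=10). 10 + next roll (4) = 14. Cumulative: 63
Frame 9: SPARE (4+6=10). 10 + next roll (10) = 20. Cumulative: 83
Frame 10: STRIKE. Sum of all frame-10 rolls (10+2+1) = 13. Cumulative: 96

Answer: 96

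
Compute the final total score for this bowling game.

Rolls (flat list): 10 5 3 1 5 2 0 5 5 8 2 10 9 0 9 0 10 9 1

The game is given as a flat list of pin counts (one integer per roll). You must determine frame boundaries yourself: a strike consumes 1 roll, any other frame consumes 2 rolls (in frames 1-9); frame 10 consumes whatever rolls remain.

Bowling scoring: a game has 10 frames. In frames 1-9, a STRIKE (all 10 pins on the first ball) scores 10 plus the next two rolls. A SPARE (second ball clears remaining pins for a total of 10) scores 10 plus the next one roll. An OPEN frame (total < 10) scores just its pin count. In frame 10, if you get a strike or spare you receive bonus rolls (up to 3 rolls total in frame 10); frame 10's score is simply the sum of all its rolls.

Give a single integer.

Frame 1: STRIKE. 10 + next two rolls (5+3) = 18. Cumulative: 18
Frame 2: OPEN (5+3=8). Cumulative: 26
Frame 3: OPEN (1+5=6). Cumulative: 32
Frame 4: OPEN (2+0=2). Cumulative: 34
Frame 5: SPARE (5+5=10). 10 + next roll (8) = 18. Cumulative: 52
Frame 6: SPARE (8+2=10). 10 + next roll (10) = 20. Cumulative: 72
Frame 7: STRIKE. 10 + next two rolls (9+0) = 19. Cumulative: 91
Frame 8: OPEN (9+0=9). Cumulative: 100
Frame 9: OPEN (9+0=9). Cumulative: 109
Frame 10: STRIKE. Sum of all frame-10 rolls (10+9+1) = 20. Cumulative: 129

Answer: 129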